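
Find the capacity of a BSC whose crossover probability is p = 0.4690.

For BSC with error probability p:
C = 1 - H(p) where H(p) is binary entropy
H(0.4690) = -0.4690 × log₂(0.4690) - 0.5310 × log₂(0.5310)
H(p) = 0.9972
C = 1 - 0.9972 = 0.0028 bits/use


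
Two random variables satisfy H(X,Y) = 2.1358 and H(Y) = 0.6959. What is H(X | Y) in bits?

Chain rule: H(X,Y) = H(X|Y) + H(Y)
H(X|Y) = H(X,Y) - H(Y) = 2.1358 - 0.6959 = 1.4399 bits


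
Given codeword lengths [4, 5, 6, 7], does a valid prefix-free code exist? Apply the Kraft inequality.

Kraft inequality: Σ 2^(-l_i) ≤ 1 for prefix-free code
Calculating: 2^(-4) + 2^(-5) + 2^(-6) + 2^(-7)
= 0.0625 + 0.03125 + 0.015625 + 0.0078125
= 0.1172
Since 0.1172 ≤ 1, prefix-free code exists


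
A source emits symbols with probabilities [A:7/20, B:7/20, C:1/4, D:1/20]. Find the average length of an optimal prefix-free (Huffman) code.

Huffman tree construction:
Combine smallest probabilities repeatedly
Resulting codes:
  A: 11 (length 2)
  B: 0 (length 1)
  C: 101 (length 3)
  D: 100 (length 3)
Average length = Σ p(s) × length(s) = 1.9500 bits


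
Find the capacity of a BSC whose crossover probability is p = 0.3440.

For BSC with error probability p:
C = 1 - H(p) where H(p) is binary entropy
H(0.3440) = -0.3440 × log₂(0.3440) - 0.6560 × log₂(0.6560)
H(p) = 0.9286
C = 1 - 0.9286 = 0.0714 bits/use


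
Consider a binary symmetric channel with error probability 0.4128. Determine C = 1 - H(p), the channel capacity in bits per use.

For BSC with error probability p:
C = 1 - H(p) where H(p) is binary entropy
H(0.4128) = -0.4128 × log₂(0.4128) - 0.5872 × log₂(0.5872)
H(p) = 0.9779
C = 1 - 0.9779 = 0.0221 bits/use


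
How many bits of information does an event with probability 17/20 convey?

Information content I(x) = -log₂(p(x))
I = -log₂(17/20) = -log₂(0.8500)
I = 0.2345 bits


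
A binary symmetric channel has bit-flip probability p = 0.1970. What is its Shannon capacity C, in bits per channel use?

For BSC with error probability p:
C = 1 - H(p) where H(p) is binary entropy
H(0.1970) = -0.1970 × log₂(0.1970) - 0.8030 × log₂(0.8030)
H(p) = 0.7159
C = 1 - 0.7159 = 0.2841 bits/use


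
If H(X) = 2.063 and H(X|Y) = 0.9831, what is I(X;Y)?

I(X;Y) = H(X) - H(X|Y)
I(X;Y) = 2.063 - 0.9831 = 1.0799 bits


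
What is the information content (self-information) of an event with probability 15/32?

Information content I(x) = -log₂(p(x))
I = -log₂(15/32) = -log₂(0.4688)
I = 1.0931 bits


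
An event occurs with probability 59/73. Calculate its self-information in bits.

Information content I(x) = -log₂(p(x))
I = -log₂(59/73) = -log₂(0.8082)
I = 0.3072 bits


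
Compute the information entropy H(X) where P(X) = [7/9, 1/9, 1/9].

H(X) = -Σ p(x) log₂ p(x)
  -7/9 × log₂(7/9) = 0.2820
  -1/9 × log₂(1/9) = 0.3522
  -1/9 × log₂(1/9) = 0.3522
H(X) = 0.9864 bits


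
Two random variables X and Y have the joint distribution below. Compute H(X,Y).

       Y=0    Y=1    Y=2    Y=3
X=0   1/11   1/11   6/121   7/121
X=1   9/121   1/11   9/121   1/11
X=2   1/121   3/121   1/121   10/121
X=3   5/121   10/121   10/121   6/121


H(X,Y) = -Σ p(x,y) log₂ p(x,y)
  p(0,0)=1/11: -0.0909 × log₂(0.0909) = 0.3145
  p(0,1)=1/11: -0.0909 × log₂(0.0909) = 0.3145
  p(0,2)=6/121: -0.0496 × log₂(0.0496) = 0.2149
  p(0,3)=7/121: -0.0579 × log₂(0.0579) = 0.2379
  p(1,0)=9/121: -0.0744 × log₂(0.0744) = 0.2788
  p(1,1)=1/11: -0.0909 × log₂(0.0909) = 0.3145
  p(1,2)=9/121: -0.0744 × log₂(0.0744) = 0.2788
  p(1,3)=1/11: -0.0909 × log₂(0.0909) = 0.3145
  p(2,0)=1/121: -0.0083 × log₂(0.0083) = 0.0572
  p(2,1)=3/121: -0.0248 × log₂(0.0248) = 0.1322
  p(2,2)=1/121: -0.0083 × log₂(0.0083) = 0.0572
  p(2,3)=10/121: -0.0826 × log₂(0.0826) = 0.2973
  p(3,0)=5/121: -0.0413 × log₂(0.0413) = 0.1900
  p(3,1)=10/121: -0.0826 × log₂(0.0826) = 0.2973
  p(3,2)=10/121: -0.0826 × log₂(0.0826) = 0.2973
  p(3,3)=6/121: -0.0496 × log₂(0.0496) = 0.2149
H(X,Y) = 3.8117 bits


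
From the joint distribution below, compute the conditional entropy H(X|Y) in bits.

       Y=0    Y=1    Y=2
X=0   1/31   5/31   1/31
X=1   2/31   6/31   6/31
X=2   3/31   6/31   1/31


H(X|Y) = Σ_y p(y) H(X|Y=y)
  p(Y=0) = 6/31, H(X|Y=0) = 1.4591
  p(Y=1) = 17/31, H(X|Y=1) = 1.5799
  p(Y=2) = 8/31, H(X|Y=2) = 1.0613
H(X|Y) = 0.1935×1.4591 + 0.5484×1.5799 + 0.2581×1.0613 = 1.4227 bits


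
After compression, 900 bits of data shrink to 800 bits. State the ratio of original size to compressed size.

Compression ratio = Original / Compressed
= 900 / 800 = 1.12:1


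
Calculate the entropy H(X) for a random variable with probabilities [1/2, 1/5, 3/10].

H(X) = -Σ p(x) log₂ p(x)
  -1/2 × log₂(1/2) = 0.5000
  -1/5 × log₂(1/5) = 0.4644
  -3/10 × log₂(3/10) = 0.5211
H(X) = 1.4855 bits


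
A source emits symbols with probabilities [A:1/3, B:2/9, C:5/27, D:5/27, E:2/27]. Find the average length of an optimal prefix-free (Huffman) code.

Huffman tree construction:
Combine smallest probabilities repeatedly
Resulting codes:
  A: 11 (length 2)
  B: 01 (length 2)
  C: 101 (length 3)
  D: 00 (length 2)
  E: 100 (length 3)
Average length = Σ p(s) × length(s) = 2.2593 bits


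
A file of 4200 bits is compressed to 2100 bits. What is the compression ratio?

Compression ratio = Original / Compressed
= 4200 / 2100 = 2.00:1


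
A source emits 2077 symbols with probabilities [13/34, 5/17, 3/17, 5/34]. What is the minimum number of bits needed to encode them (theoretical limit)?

Entropy H = 1.8979 bits/symbol
Minimum bits = H × n = 1.8979 × 2077
= 3941.98 bits


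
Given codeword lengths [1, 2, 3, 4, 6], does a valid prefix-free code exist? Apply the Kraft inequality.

Kraft inequality: Σ 2^(-l_i) ≤ 1 for prefix-free code
Calculating: 2^(-1) + 2^(-2) + 2^(-3) + 2^(-4) + 2^(-6)
= 0.5 + 0.25 + 0.125 + 0.0625 + 0.015625
= 0.9531
Since 0.9531 ≤ 1, prefix-free code exists


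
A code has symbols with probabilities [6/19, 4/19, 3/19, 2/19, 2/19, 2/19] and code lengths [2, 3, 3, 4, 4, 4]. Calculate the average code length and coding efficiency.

Average length L = Σ p_i × l_i = 3.0000 bits
Entropy H = 2.4445 bits
Efficiency η = H/L × 100% = 81.48%


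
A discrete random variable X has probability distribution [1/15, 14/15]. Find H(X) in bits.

H(X) = -Σ p(x) log₂ p(x)
  -1/15 × log₂(1/15) = 0.2605
  -14/15 × log₂(14/15) = 0.0929
H(X) = 0.3534 bits


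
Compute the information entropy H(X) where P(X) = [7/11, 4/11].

H(X) = -Σ p(x) log₂ p(x)
  -7/11 × log₂(7/11) = 0.4150
  -4/11 × log₂(4/11) = 0.5307
H(X) = 0.9457 bits


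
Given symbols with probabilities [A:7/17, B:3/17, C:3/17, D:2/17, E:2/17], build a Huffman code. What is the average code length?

Huffman tree construction:
Combine smallest probabilities repeatedly
Resulting codes:
  A: 0 (length 1)
  B: 110 (length 3)
  C: 111 (length 3)
  D: 100 (length 3)
  E: 101 (length 3)
Average length = Σ p(s) × length(s) = 2.1765 bits


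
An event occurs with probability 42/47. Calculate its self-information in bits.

Information content I(x) = -log₂(p(x))
I = -log₂(42/47) = -log₂(0.8936)
I = 0.1623 bits


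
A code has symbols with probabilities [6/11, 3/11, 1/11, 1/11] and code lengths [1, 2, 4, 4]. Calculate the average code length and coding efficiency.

Average length L = Σ p_i × l_i = 1.8182 bits
Entropy H = 1.6172 bits
Efficiency η = H/L × 100% = 88.95%


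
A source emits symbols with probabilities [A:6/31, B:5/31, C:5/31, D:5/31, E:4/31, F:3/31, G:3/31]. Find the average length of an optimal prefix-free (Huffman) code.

Huffman tree construction:
Combine smallest probabilities repeatedly
Resulting codes:
  A: 00 (length 2)
  B: 101 (length 3)
  C: 110 (length 3)
  D: 111 (length 3)
  E: 100 (length 3)
  F: 010 (length 3)
  G: 011 (length 3)
Average length = Σ p(s) × length(s) = 2.8065 bits


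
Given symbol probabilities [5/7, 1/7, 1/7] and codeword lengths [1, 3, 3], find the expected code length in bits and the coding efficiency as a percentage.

Average length L = Σ p_i × l_i = 1.5714 bits
Entropy H = 1.1488 bits
Efficiency η = H/L × 100% = 73.11%


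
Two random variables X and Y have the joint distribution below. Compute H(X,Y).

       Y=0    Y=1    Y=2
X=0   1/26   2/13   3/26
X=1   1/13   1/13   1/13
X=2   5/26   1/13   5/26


H(X,Y) = -Σ p(x,y) log₂ p(x,y)
  p(0,0)=1/26: -0.0385 × log₂(0.0385) = 0.1808
  p(0,1)=2/13: -0.1538 × log₂(0.1538) = 0.4155
  p(0,2)=3/26: -0.1154 × log₂(0.1154) = 0.3595
  p(1,0)=1/13: -0.0769 × log₂(0.0769) = 0.2846
  p(1,1)=1/13: -0.0769 × log₂(0.0769) = 0.2846
  p(1,2)=1/13: -0.0769 × log₂(0.0769) = 0.2846
  p(2,0)=5/26: -0.1923 × log₂(0.1923) = 0.4574
  p(2,1)=1/13: -0.0769 × log₂(0.0769) = 0.2846
  p(2,2)=5/26: -0.1923 × log₂(0.1923) = 0.4574
H(X,Y) = 3.0091 bits


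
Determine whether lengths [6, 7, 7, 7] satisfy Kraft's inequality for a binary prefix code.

Kraft inequality: Σ 2^(-l_i) ≤ 1 for prefix-free code
Calculating: 2^(-6) + 2^(-7) + 2^(-7) + 2^(-7)
= 0.015625 + 0.0078125 + 0.0078125 + 0.0078125
= 0.0391
Since 0.0391 ≤ 1, prefix-free code exists


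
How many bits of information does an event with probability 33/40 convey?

Information content I(x) = -log₂(p(x))
I = -log₂(33/40) = -log₂(0.8250)
I = 0.2775 bits


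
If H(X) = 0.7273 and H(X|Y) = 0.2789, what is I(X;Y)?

I(X;Y) = H(X) - H(X|Y)
I(X;Y) = 0.7273 - 0.2789 = 0.4484 bits


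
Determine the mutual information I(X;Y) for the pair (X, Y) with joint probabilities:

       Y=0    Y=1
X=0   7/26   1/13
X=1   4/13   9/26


H(X) = 0.9306, H(Y) = 0.9829, H(X,Y) = 1.8473
I(X;Y) = H(X) + H(Y) - H(X,Y) = 0.0661 bits


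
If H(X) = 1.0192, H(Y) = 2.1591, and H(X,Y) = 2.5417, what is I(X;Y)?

I(X;Y) = H(X) + H(Y) - H(X,Y)
I(X;Y) = 1.0192 + 2.1591 - 2.5417 = 0.6366 bits


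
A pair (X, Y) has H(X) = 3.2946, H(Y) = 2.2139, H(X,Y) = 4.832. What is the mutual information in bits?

I(X;Y) = H(X) + H(Y) - H(X,Y)
I(X;Y) = 3.2946 + 2.2139 - 4.832 = 0.6765 bits


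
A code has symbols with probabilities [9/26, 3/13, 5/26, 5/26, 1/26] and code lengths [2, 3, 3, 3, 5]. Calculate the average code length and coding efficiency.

Average length L = Σ p_i × l_i = 2.7308 bits
Entropy H = 2.1136 bits
Efficiency η = H/L × 100% = 77.40%


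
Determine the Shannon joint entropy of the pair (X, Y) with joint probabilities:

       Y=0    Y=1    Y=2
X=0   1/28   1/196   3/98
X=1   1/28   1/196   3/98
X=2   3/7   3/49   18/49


H(X,Y) = -Σ p(x,y) log₂ p(x,y)
  p(0,0)=1/28: -0.0357 × log₂(0.0357) = 0.1717
  p(0,1)=1/196: -0.0051 × log₂(0.0051) = 0.0389
  p(0,2)=3/98: -0.0306 × log₂(0.0306) = 0.1540
  p(1,0)=1/28: -0.0357 × log₂(0.0357) = 0.1717
  p(1,1)=1/196: -0.0051 × log₂(0.0051) = 0.0389
  p(1,2)=3/98: -0.0306 × log₂(0.0306) = 0.1540
  p(2,0)=3/7: -0.4286 × log₂(0.4286) = 0.5239
  p(2,1)=3/49: -0.0612 × log₂(0.0612) = 0.2467
  p(2,2)=18/49: -0.3673 × log₂(0.3673) = 0.5307
H(X,Y) = 2.0304 bits


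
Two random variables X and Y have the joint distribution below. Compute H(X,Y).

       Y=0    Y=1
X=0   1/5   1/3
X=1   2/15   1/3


H(X,Y) = -Σ p(x,y) log₂ p(x,y)
  p(0,0)=1/5: -0.2000 × log₂(0.2000) = 0.4644
  p(0,1)=1/3: -0.3333 × log₂(0.3333) = 0.5283
  p(1,0)=2/15: -0.1333 × log₂(0.1333) = 0.3876
  p(1,1)=1/3: -0.3333 × log₂(0.3333) = 0.5283
H(X,Y) = 1.9086 bits


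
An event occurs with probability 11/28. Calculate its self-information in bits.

Information content I(x) = -log₂(p(x))
I = -log₂(11/28) = -log₂(0.3929)
I = 1.3479 bits


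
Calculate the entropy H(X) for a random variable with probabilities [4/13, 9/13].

H(X) = -Σ p(x) log₂ p(x)
  -4/13 × log₂(4/13) = 0.5232
  -9/13 × log₂(9/13) = 0.3673
H(X) = 0.8905 bits


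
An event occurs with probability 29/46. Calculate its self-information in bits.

Information content I(x) = -log₂(p(x))
I = -log₂(29/46) = -log₂(0.6304)
I = 0.6656 bits


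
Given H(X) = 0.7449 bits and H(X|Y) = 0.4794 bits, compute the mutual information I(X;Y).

I(X;Y) = H(X) - H(X|Y)
I(X;Y) = 0.7449 - 0.4794 = 0.2655 bits


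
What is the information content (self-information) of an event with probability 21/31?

Information content I(x) = -log₂(p(x))
I = -log₂(21/31) = -log₂(0.6774)
I = 0.5619 bits


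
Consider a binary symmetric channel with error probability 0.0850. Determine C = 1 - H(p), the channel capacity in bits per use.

For BSC with error probability p:
C = 1 - H(p) where H(p) is binary entropy
H(0.0850) = -0.0850 × log₂(0.0850) - 0.9150 × log₂(0.9150)
H(p) = 0.4196
C = 1 - 0.4196 = 0.5804 bits/use


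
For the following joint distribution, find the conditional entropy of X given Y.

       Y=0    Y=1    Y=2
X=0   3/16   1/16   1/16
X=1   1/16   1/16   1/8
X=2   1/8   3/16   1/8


H(X|Y) = Σ_y p(y) H(X|Y=y)
  p(Y=0) = 3/8, H(X|Y=0) = 1.4591
  p(Y=1) = 5/16, H(X|Y=1) = 1.3710
  p(Y=2) = 5/16, H(X|Y=2) = 1.5219
H(X|Y) = 0.3750×1.4591 + 0.3125×1.3710 + 0.3125×1.5219 = 1.4512 bits


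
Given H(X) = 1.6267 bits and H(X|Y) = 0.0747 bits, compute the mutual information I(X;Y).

I(X;Y) = H(X) - H(X|Y)
I(X;Y) = 1.6267 - 0.0747 = 1.552 bits


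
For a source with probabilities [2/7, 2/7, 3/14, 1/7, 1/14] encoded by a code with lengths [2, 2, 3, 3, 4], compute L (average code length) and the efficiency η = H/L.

Average length L = Σ p_i × l_i = 2.5000 bits
Entropy H = 2.1820 bits
Efficiency η = H/L × 100% = 87.28%


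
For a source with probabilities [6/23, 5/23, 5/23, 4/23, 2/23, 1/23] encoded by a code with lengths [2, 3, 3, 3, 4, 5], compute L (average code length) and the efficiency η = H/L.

Average length L = Σ p_i × l_i = 2.9130 bits
Entropy H = 2.4049 bits
Efficiency η = H/L × 100% = 82.56%


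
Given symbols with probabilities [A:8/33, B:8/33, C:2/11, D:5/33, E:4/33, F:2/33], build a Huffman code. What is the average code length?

Huffman tree construction:
Combine smallest probabilities repeatedly
Resulting codes:
  A: 01 (length 2)
  B: 10 (length 2)
  C: 111 (length 3)
  D: 110 (length 3)
  E: 001 (length 3)
  F: 000 (length 3)
Average length = Σ p(s) × length(s) = 2.5152 bits


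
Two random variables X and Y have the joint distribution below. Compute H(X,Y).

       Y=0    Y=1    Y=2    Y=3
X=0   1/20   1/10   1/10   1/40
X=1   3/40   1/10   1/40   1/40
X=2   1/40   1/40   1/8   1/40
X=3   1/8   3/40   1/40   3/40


H(X,Y) = -Σ p(x,y) log₂ p(x,y)
  p(0,0)=1/20: -0.0500 × log₂(0.0500) = 0.2161
  p(0,1)=1/10: -0.1000 × log₂(0.1000) = 0.3322
  p(0,2)=1/10: -0.1000 × log₂(0.1000) = 0.3322
  p(0,3)=1/40: -0.0250 × log₂(0.0250) = 0.1330
  p(1,0)=3/40: -0.0750 × log₂(0.0750) = 0.2803
  p(1,1)=1/10: -0.1000 × log₂(0.1000) = 0.3322
  p(1,2)=1/40: -0.0250 × log₂(0.0250) = 0.1330
  p(1,3)=1/40: -0.0250 × log₂(0.0250) = 0.1330
  p(2,0)=1/40: -0.0250 × log₂(0.0250) = 0.1330
  p(2,1)=1/40: -0.0250 × log₂(0.0250) = 0.1330
  p(2,2)=1/8: -0.1250 × log₂(0.1250) = 0.3750
  p(2,3)=1/40: -0.0250 × log₂(0.0250) = 0.1330
  p(3,0)=1/8: -0.1250 × log₂(0.1250) = 0.3750
  p(3,1)=3/40: -0.0750 × log₂(0.0750) = 0.2803
  p(3,2)=1/40: -0.0250 × log₂(0.0250) = 0.1330
  p(3,3)=3/40: -0.0750 × log₂(0.0750) = 0.2803
H(X,Y) = 3.7348 bits


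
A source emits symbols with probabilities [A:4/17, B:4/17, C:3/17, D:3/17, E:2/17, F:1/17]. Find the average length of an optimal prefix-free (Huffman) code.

Huffman tree construction:
Combine smallest probabilities repeatedly
Resulting codes:
  A: 01 (length 2)
  B: 10 (length 2)
  C: 110 (length 3)
  D: 111 (length 3)
  E: 001 (length 3)
  F: 000 (length 3)
Average length = Σ p(s) × length(s) = 2.5294 bits


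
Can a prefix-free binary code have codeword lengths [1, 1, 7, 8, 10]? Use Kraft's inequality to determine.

Kraft inequality: Σ 2^(-l_i) ≤ 1 for prefix-free code
Calculating: 2^(-1) + 2^(-1) + 2^(-7) + 2^(-8) + 2^(-10)
= 0.5 + 0.5 + 0.0078125 + 0.00390625 + 0.0009765625
= 1.0127
Since 1.0127 > 1, prefix-free code does not exist


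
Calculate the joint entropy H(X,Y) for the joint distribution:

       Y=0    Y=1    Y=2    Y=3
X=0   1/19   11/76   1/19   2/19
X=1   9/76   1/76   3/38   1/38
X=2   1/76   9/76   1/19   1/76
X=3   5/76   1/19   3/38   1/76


H(X,Y) = -Σ p(x,y) log₂ p(x,y)
  p(0,0)=1/19: -0.0526 × log₂(0.0526) = 0.2236
  p(0,1)=11/76: -0.1447 × log₂(0.1447) = 0.4036
  p(0,2)=1/19: -0.0526 × log₂(0.0526) = 0.2236
  p(0,3)=2/19: -0.1053 × log₂(0.1053) = 0.3419
  p(1,0)=9/76: -0.1184 × log₂(0.1184) = 0.3645
  p(1,1)=1/76: -0.0132 × log₂(0.0132) = 0.0822
  p(1,2)=3/38: -0.0789 × log₂(0.0789) = 0.2892
  p(1,3)=1/38: -0.0263 × log₂(0.0263) = 0.1381
  p(2,0)=1/76: -0.0132 × log₂(0.0132) = 0.0822
  p(2,1)=9/76: -0.1184 × log₂(0.1184) = 0.3645
  p(2,2)=1/19: -0.0526 × log₂(0.0526) = 0.2236
  p(2,3)=1/76: -0.0132 × log₂(0.0132) = 0.0822
  p(3,0)=5/76: -0.0658 × log₂(0.0658) = 0.2583
  p(3,1)=1/19: -0.0526 × log₂(0.0526) = 0.2236
  p(3,2)=3/38: -0.0789 × log₂(0.0789) = 0.2892
  p(3,3)=1/76: -0.0132 × log₂(0.0132) = 0.0822
H(X,Y) = 3.6724 bits


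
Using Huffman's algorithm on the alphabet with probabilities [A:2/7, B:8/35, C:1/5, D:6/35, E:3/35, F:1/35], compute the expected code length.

Huffman tree construction:
Combine smallest probabilities repeatedly
Resulting codes:
  A: 10 (length 2)
  B: 01 (length 2)
  C: 00 (length 2)
  D: 111 (length 3)
  E: 1101 (length 4)
  F: 1100 (length 4)
Average length = Σ p(s) × length(s) = 2.4000 bits


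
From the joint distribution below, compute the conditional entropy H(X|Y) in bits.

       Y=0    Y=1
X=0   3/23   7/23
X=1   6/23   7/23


H(X|Y) = Σ_y p(y) H(X|Y=y)
  p(Y=0) = 9/23, H(X|Y=0) = 0.9183
  p(Y=1) = 14/23, H(X|Y=1) = 1.0000
H(X|Y) = 0.3913×0.9183 + 0.6087×1.0000 = 0.9680 bits


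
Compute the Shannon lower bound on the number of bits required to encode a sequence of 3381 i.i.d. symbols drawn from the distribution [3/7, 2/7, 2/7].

Entropy H = 1.5567 bits/symbol
Minimum bits = H × n = 1.5567 × 3381
= 5263.06 bits


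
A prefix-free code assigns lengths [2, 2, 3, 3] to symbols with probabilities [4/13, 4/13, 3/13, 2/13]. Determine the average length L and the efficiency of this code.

Average length L = Σ p_i × l_i = 2.3846 bits
Entropy H = 1.9501 bits
Efficiency η = H/L × 100% = 81.78%


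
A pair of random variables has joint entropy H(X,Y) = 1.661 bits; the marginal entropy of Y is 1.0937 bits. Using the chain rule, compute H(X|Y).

Chain rule: H(X,Y) = H(X|Y) + H(Y)
H(X|Y) = H(X,Y) - H(Y) = 1.661 - 1.0937 = 0.5673 bits


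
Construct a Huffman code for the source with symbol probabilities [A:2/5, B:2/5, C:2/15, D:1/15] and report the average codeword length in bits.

Huffman tree construction:
Combine smallest probabilities repeatedly
Resulting codes:
  A: 11 (length 2)
  B: 0 (length 1)
  C: 101 (length 3)
  D: 100 (length 3)
Average length = Σ p(s) × length(s) = 1.8000 bits


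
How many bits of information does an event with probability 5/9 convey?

Information content I(x) = -log₂(p(x))
I = -log₂(5/9) = -log₂(0.5556)
I = 0.8480 bits


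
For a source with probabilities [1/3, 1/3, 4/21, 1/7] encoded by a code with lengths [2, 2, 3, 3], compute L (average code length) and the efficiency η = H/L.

Average length L = Σ p_i × l_i = 2.3333 bits
Entropy H = 1.9134 bits
Efficiency η = H/L × 100% = 82.00%


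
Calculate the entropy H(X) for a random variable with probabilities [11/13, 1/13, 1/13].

H(X) = -Σ p(x) log₂ p(x)
  -11/13 × log₂(11/13) = 0.2039
  -1/13 × log₂(1/13) = 0.2846
  -1/13 × log₂(1/13) = 0.2846
H(X) = 0.7732 bits


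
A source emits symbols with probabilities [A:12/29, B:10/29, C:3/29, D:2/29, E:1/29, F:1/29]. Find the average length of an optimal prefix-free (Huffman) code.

Huffman tree construction:
Combine smallest probabilities repeatedly
Resulting codes:
  A: 0 (length 1)
  B: 11 (length 2)
  C: 100 (length 3)
  D: 1010 (length 4)
  E: 10110 (length 5)
  F: 10111 (length 5)
Average length = Σ p(s) × length(s) = 2.0345 bits


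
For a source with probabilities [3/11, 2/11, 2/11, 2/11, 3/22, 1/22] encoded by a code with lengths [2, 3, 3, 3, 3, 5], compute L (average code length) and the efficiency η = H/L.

Average length L = Σ p_i × l_i = 2.8182 bits
Entropy H = 2.4474 bits
Efficiency η = H/L × 100% = 86.84%


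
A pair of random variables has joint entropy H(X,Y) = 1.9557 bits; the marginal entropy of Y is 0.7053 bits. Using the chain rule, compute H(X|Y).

Chain rule: H(X,Y) = H(X|Y) + H(Y)
H(X|Y) = H(X,Y) - H(Y) = 1.9557 - 0.7053 = 1.2504 bits


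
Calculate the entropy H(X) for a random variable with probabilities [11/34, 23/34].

H(X) = -Σ p(x) log₂ p(x)
  -11/34 × log₂(11/34) = 0.5267
  -23/34 × log₂(23/34) = 0.3815
H(X) = 0.9082 bits


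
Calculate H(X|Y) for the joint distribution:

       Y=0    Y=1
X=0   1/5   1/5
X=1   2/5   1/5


H(X|Y) = Σ_y p(y) H(X|Y=y)
  p(Y=0) = 3/5, H(X|Y=0) = 0.9183
  p(Y=1) = 2/5, H(X|Y=1) = 1.0000
H(X|Y) = 0.6000×0.9183 + 0.4000×1.0000 = 0.9510 bits


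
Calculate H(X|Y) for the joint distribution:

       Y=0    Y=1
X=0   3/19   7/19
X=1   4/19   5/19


H(X|Y) = Σ_y p(y) H(X|Y=y)
  p(Y=0) = 7/19, H(X|Y=0) = 0.9852
  p(Y=1) = 12/19, H(X|Y=1) = 0.9799
H(X|Y) = 0.3684×0.9852 + 0.6316×0.9799 = 0.9818 bits


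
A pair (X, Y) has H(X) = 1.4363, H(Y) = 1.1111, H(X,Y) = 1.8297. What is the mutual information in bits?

I(X;Y) = H(X) + H(Y) - H(X,Y)
I(X;Y) = 1.4363 + 1.1111 - 1.8297 = 0.7177 bits


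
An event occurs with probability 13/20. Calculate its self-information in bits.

Information content I(x) = -log₂(p(x))
I = -log₂(13/20) = -log₂(0.6500)
I = 0.6215 bits


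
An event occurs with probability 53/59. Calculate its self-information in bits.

Information content I(x) = -log₂(p(x))
I = -log₂(53/59) = -log₂(0.8983)
I = 0.1547 bits


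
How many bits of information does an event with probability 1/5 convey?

Information content I(x) = -log₂(p(x))
I = -log₂(1/5) = -log₂(0.2000)
I = 2.3219 bits


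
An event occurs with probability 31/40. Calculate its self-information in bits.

Information content I(x) = -log₂(p(x))
I = -log₂(31/40) = -log₂(0.7750)
I = 0.3677 bits


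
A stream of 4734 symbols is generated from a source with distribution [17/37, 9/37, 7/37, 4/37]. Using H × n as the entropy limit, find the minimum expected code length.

Entropy H = 1.8130 bits/symbol
Minimum bits = H × n = 1.8130 × 4734
= 8582.88 bits


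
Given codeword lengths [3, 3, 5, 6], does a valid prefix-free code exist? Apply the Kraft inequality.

Kraft inequality: Σ 2^(-l_i) ≤ 1 for prefix-free code
Calculating: 2^(-3) + 2^(-3) + 2^(-5) + 2^(-6)
= 0.125 + 0.125 + 0.03125 + 0.015625
= 0.2969
Since 0.2969 ≤ 1, prefix-free code exists


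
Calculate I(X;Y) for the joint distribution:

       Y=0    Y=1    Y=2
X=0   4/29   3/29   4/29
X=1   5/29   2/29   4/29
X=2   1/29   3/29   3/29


H(X) = 1.5559, H(Y) = 1.5727, H(X,Y) = 3.0692
I(X;Y) = H(X) + H(Y) - H(X,Y) = 0.0594 bits


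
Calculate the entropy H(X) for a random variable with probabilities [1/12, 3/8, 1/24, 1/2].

H(X) = -Σ p(x) log₂ p(x)
  -1/12 × log₂(1/12) = 0.2987
  -3/8 × log₂(3/8) = 0.5306
  -1/24 × log₂(1/24) = 0.1910
  -1/2 × log₂(1/2) = 0.5000
H(X) = 1.5204 bits


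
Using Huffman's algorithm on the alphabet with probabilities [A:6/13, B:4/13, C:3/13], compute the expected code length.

Huffman tree construction:
Combine smallest probabilities repeatedly
Resulting codes:
  A: 0 (length 1)
  B: 11 (length 2)
  C: 10 (length 2)
Average length = Σ p(s) × length(s) = 1.5385 bits


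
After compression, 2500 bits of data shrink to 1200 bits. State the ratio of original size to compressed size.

Compression ratio = Original / Compressed
= 2500 / 1200 = 2.08:1


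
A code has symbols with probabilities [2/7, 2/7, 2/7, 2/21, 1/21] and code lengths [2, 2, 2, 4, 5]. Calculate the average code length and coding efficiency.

Average length L = Σ p_i × l_i = 2.3333 bits
Entropy H = 2.0814 bits
Efficiency η = H/L × 100% = 89.20%


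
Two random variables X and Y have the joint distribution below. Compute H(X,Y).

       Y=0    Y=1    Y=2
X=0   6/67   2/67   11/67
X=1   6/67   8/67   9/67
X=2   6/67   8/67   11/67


H(X,Y) = -Σ p(x,y) log₂ p(x,y)
  p(0,0)=6/67: -0.0896 × log₂(0.0896) = 0.3117
  p(0,1)=2/67: -0.0299 × log₂(0.0299) = 0.1512
  p(0,2)=11/67: -0.1642 × log₂(0.1642) = 0.4280
  p(1,0)=6/67: -0.0896 × log₂(0.0896) = 0.3117
  p(1,1)=8/67: -0.1194 × log₂(0.1194) = 0.3661
  p(1,2)=9/67: -0.1343 × log₂(0.1343) = 0.3890
  p(2,0)=6/67: -0.0896 × log₂(0.0896) = 0.3117
  p(2,1)=8/67: -0.1194 × log₂(0.1194) = 0.3661
  p(2,2)=11/67: -0.1642 × log₂(0.1642) = 0.4280
H(X,Y) = 3.0636 bits


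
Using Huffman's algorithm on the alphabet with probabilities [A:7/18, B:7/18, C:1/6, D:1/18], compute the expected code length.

Huffman tree construction:
Combine smallest probabilities repeatedly
Resulting codes:
  A: 11 (length 2)
  B: 0 (length 1)
  C: 101 (length 3)
  D: 100 (length 3)
Average length = Σ p(s) × length(s) = 1.8333 bits


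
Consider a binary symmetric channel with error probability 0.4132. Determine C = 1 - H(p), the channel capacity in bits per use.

For BSC with error probability p:
C = 1 - H(p) where H(p) is binary entropy
H(0.4132) = -0.4132 × log₂(0.4132) - 0.5868 × log₂(0.5868)
H(p) = 0.9782
C = 1 - 0.9782 = 0.0218 bits/use


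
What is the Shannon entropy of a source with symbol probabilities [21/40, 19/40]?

H(X) = -Σ p(x) log₂ p(x)
  -21/40 × log₂(21/40) = 0.4880
  -19/40 × log₂(19/40) = 0.5102
H(X) = 0.9982 bits


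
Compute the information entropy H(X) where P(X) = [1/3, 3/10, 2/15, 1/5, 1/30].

H(X) = -Σ p(x) log₂ p(x)
  -1/3 × log₂(1/3) = 0.5283
  -3/10 × log₂(3/10) = 0.5211
  -2/15 × log₂(2/15) = 0.3876
  -1/5 × log₂(1/5) = 0.4644
  -1/30 × log₂(1/30) = 0.1636
H(X) = 2.0649 bits


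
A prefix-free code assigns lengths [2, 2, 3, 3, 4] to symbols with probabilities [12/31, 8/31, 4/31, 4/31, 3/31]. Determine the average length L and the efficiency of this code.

Average length L = Σ p_i × l_i = 2.4516 bits
Entropy H = 2.1228 bits
Efficiency η = H/L × 100% = 86.59%


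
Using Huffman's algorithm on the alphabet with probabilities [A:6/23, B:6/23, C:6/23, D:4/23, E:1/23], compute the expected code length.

Huffman tree construction:
Combine smallest probabilities repeatedly
Resulting codes:
  A: 01 (length 2)
  B: 10 (length 2)
  C: 11 (length 2)
  D: 001 (length 3)
  E: 000 (length 3)
Average length = Σ p(s) × length(s) = 2.2174 bits


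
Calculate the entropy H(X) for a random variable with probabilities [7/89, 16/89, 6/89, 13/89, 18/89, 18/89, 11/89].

H(X) = -Σ p(x) log₂ p(x)
  -7/89 × log₂(7/89) = 0.2885
  -16/89 × log₂(16/89) = 0.4451
  -6/89 × log₂(6/89) = 0.2623
  -13/89 × log₂(13/89) = 0.4054
  -18/89 × log₂(18/89) = 0.4663
  -18/89 × log₂(18/89) = 0.4663
  -11/89 × log₂(11/89) = 0.3728
H(X) = 2.7068 bits


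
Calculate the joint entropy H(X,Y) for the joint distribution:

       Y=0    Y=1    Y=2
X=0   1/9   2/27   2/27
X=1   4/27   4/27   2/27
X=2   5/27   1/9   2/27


H(X,Y) = -Σ p(x,y) log₂ p(x,y)
  p(0,0)=1/9: -0.1111 × log₂(0.1111) = 0.3522
  p(0,1)=2/27: -0.0741 × log₂(0.0741) = 0.2781
  p(0,2)=2/27: -0.0741 × log₂(0.0741) = 0.2781
  p(1,0)=4/27: -0.1481 × log₂(0.1481) = 0.4081
  p(1,1)=4/27: -0.1481 × log₂(0.1481) = 0.4081
  p(1,2)=2/27: -0.0741 × log₂(0.0741) = 0.2781
  p(2,0)=5/27: -0.1852 × log₂(0.1852) = 0.4505
  p(2,1)=1/9: -0.1111 × log₂(0.1111) = 0.3522
  p(2,2)=2/27: -0.0741 × log₂(0.0741) = 0.2781
H(X,Y) = 3.0838 bits


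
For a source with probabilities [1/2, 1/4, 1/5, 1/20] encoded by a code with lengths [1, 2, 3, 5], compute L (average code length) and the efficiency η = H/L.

Average length L = Σ p_i × l_i = 1.8500 bits
Entropy H = 1.6805 bits
Efficiency η = H/L × 100% = 90.84%


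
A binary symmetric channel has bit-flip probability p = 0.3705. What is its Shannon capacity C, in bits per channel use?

For BSC with error probability p:
C = 1 - H(p) where H(p) is binary entropy
H(0.3705) = -0.3705 × log₂(0.3705) - 0.6295 × log₂(0.6295)
H(p) = 0.9511
C = 1 - 0.9511 = 0.0489 bits/use


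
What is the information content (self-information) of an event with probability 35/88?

Information content I(x) = -log₂(p(x))
I = -log₂(35/88) = -log₂(0.3977)
I = 1.3301 bits


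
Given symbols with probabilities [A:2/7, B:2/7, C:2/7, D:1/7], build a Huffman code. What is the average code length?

Huffman tree construction:
Combine smallest probabilities repeatedly
Resulting codes:
  A: 01 (length 2)
  B: 10 (length 2)
  C: 11 (length 2)
  D: 00 (length 2)
Average length = Σ p(s) × length(s) = 2.0000 bits


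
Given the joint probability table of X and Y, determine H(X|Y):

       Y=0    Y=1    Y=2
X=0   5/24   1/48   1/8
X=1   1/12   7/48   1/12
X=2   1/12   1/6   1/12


H(X|Y) = Σ_y p(y) H(X|Y=y)
  p(Y=0) = 3/8, H(X|Y=0) = 1.4355
  p(Y=1) = 1/3, H(X|Y=1) = 1.2718
  p(Y=2) = 7/24, H(X|Y=2) = 1.5567
H(X|Y) = 0.3750×1.4355 + 0.3333×1.2718 + 0.2917×1.5567 = 1.4163 bits


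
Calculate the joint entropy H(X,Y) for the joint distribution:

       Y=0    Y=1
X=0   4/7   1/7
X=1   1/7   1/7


H(X,Y) = -Σ p(x,y) log₂ p(x,y)
  p(0,0)=4/7: -0.5714 × log₂(0.5714) = 0.4613
  p(0,1)=1/7: -0.1429 × log₂(0.1429) = 0.4011
  p(1,0)=1/7: -0.1429 × log₂(0.1429) = 0.4011
  p(1,1)=1/7: -0.1429 × log₂(0.1429) = 0.4011
H(X,Y) = 1.6645 bits


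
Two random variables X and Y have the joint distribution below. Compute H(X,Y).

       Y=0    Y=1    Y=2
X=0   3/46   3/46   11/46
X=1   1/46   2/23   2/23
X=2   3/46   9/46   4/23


H(X,Y) = -Σ p(x,y) log₂ p(x,y)
  p(0,0)=3/46: -0.0652 × log₂(0.0652) = 0.2569
  p(0,1)=3/46: -0.0652 × log₂(0.0652) = 0.2569
  p(0,2)=11/46: -0.2391 × log₂(0.2391) = 0.4936
  p(1,0)=1/46: -0.0217 × log₂(0.0217) = 0.1201
  p(1,1)=2/23: -0.0870 × log₂(0.0870) = 0.3064
  p(1,2)=2/23: -0.0870 × log₂(0.0870) = 0.3064
  p(2,0)=3/46: -0.0652 × log₂(0.0652) = 0.2569
  p(2,1)=9/46: -0.1957 × log₂(0.1957) = 0.4605
  p(2,2)=4/23: -0.1739 × log₂(0.1739) = 0.4389
H(X,Y) = 2.8964 bits


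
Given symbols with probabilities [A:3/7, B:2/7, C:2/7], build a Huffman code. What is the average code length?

Huffman tree construction:
Combine smallest probabilities repeatedly
Resulting codes:
  A: 0 (length 1)
  B: 10 (length 2)
  C: 11 (length 2)
Average length = Σ p(s) × length(s) = 1.5714 bits


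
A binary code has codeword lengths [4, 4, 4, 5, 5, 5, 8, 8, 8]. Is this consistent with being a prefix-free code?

Kraft inequality: Σ 2^(-l_i) ≤ 1 for prefix-free code
Calculating: 2^(-4) + 2^(-4) + 2^(-4) + 2^(-5) + 2^(-5) + 2^(-5) + 2^(-8) + 2^(-8) + 2^(-8)
= 0.0625 + 0.0625 + 0.0625 + 0.03125 + 0.03125 + 0.03125 + 0.00390625 + 0.00390625 + 0.00390625
= 0.2930
Since 0.2930 ≤ 1, prefix-free code exists


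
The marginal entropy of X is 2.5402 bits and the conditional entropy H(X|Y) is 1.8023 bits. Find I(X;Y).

I(X;Y) = H(X) - H(X|Y)
I(X;Y) = 2.5402 - 1.8023 = 0.7379 bits


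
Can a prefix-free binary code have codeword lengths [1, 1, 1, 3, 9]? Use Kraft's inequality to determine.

Kraft inequality: Σ 2^(-l_i) ≤ 1 for prefix-free code
Calculating: 2^(-1) + 2^(-1) + 2^(-1) + 2^(-3) + 2^(-9)
= 0.5 + 0.5 + 0.5 + 0.125 + 0.001953125
= 1.6270
Since 1.6270 > 1, prefix-free code does not exist


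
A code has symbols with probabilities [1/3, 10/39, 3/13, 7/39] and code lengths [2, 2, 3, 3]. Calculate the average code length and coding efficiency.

Average length L = Σ p_i × l_i = 2.4103 bits
Entropy H = 1.9647 bits
Efficiency η = H/L × 100% = 81.52%


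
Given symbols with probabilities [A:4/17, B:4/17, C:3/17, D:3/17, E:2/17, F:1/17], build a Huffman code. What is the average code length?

Huffman tree construction:
Combine smallest probabilities repeatedly
Resulting codes:
  A: 01 (length 2)
  B: 10 (length 2)
  C: 110 (length 3)
  D: 111 (length 3)
  E: 001 (length 3)
  F: 000 (length 3)
Average length = Σ p(s) × length(s) = 2.5294 bits


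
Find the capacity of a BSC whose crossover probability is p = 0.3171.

For BSC with error probability p:
C = 1 - H(p) where H(p) is binary entropy
H(0.3171) = -0.3171 × log₂(0.3171) - 0.6829 × log₂(0.6829)
H(p) = 0.9012
C = 1 - 0.9012 = 0.0988 bits/use


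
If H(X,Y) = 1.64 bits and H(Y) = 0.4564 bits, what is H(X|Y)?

Chain rule: H(X,Y) = H(X|Y) + H(Y)
H(X|Y) = H(X,Y) - H(Y) = 1.64 - 0.4564 = 1.1836 bits


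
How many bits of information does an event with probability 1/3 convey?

Information content I(x) = -log₂(p(x))
I = -log₂(1/3) = -log₂(0.3333)
I = 1.5850 bits


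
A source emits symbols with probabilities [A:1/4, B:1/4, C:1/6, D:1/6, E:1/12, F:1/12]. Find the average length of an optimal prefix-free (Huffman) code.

Huffman tree construction:
Combine smallest probabilities repeatedly
Resulting codes:
  A: 01 (length 2)
  B: 10 (length 2)
  C: 110 (length 3)
  D: 111 (length 3)
  E: 000 (length 3)
  F: 001 (length 3)
Average length = Σ p(s) × length(s) = 2.5000 bits


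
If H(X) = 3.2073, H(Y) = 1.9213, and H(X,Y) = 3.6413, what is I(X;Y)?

I(X;Y) = H(X) + H(Y) - H(X,Y)
I(X;Y) = 3.2073 + 1.9213 - 3.6413 = 1.4873 bits


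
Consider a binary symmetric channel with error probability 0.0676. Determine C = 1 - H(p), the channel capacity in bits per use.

For BSC with error probability p:
C = 1 - H(p) where H(p) is binary entropy
H(0.0676) = -0.0676 × log₂(0.0676) - 0.9324 × log₂(0.9324)
H(p) = 0.3569
C = 1 - 0.3569 = 0.6431 bits/use


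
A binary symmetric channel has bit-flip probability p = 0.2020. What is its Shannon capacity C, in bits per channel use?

For BSC with error probability p:
C = 1 - H(p) where H(p) is binary entropy
H(0.2020) = -0.2020 × log₂(0.2020) - 0.7980 × log₂(0.7980)
H(p) = 0.7259
C = 1 - 0.7259 = 0.2741 bits/use


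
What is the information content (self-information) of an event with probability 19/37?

Information content I(x) = -log₂(p(x))
I = -log₂(19/37) = -log₂(0.5135)
I = 0.9615 bits


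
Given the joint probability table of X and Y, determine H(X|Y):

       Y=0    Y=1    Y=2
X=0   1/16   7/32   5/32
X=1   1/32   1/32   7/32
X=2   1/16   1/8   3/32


H(X|Y) = Σ_y p(y) H(X|Y=y)
  p(Y=0) = 5/32, H(X|Y=0) = 1.5219
  p(Y=1) = 3/8, H(X|Y=1) = 1.2807
  p(Y=2) = 15/32, H(X|Y=2) = 1.5058
H(X|Y) = 0.1562×1.5219 + 0.3750×1.2807 + 0.4688×1.5058 = 1.4239 bits


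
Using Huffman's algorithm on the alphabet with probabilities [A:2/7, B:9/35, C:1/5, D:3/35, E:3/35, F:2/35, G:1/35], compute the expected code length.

Huffman tree construction:
Combine smallest probabilities repeatedly
Resulting codes:
  A: 11 (length 2)
  B: 01 (length 2)
  C: 00 (length 2)
  D: 1010 (length 4)
  E: 1011 (length 4)
  F: 1001 (length 4)
  G: 1000 (length 4)
Average length = Σ p(s) × length(s) = 2.5143 bits


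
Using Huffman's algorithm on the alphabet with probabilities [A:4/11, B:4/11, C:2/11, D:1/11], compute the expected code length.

Huffman tree construction:
Combine smallest probabilities repeatedly
Resulting codes:
  A: 11 (length 2)
  B: 0 (length 1)
  C: 101 (length 3)
  D: 100 (length 3)
Average length = Σ p(s) × length(s) = 1.9091 bits


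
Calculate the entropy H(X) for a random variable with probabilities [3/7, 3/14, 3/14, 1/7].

H(X) = -Σ p(x) log₂ p(x)
  -3/7 × log₂(3/7) = 0.5239
  -3/14 × log₂(3/14) = 0.4762
  -3/14 × log₂(3/14) = 0.4762
  -1/7 × log₂(1/7) = 0.4011
H(X) = 1.8774 bits


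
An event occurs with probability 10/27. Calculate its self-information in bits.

Information content I(x) = -log₂(p(x))
I = -log₂(10/27) = -log₂(0.3704)
I = 1.4330 bits


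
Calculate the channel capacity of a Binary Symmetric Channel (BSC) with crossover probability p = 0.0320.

For BSC with error probability p:
C = 1 - H(p) where H(p) is binary entropy
H(0.0320) = -0.0320 × log₂(0.0320) - 0.9680 × log₂(0.9680)
H(p) = 0.2043
C = 1 - 0.2043 = 0.7957 bits/use


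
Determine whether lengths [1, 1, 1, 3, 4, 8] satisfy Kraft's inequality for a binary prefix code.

Kraft inequality: Σ 2^(-l_i) ≤ 1 for prefix-free code
Calculating: 2^(-1) + 2^(-1) + 2^(-1) + 2^(-3) + 2^(-4) + 2^(-8)
= 0.5 + 0.5 + 0.5 + 0.125 + 0.0625 + 0.00390625
= 1.6914
Since 1.6914 > 1, prefix-free code does not exist


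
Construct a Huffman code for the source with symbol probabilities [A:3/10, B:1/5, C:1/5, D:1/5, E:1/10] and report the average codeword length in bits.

Huffman tree construction:
Combine smallest probabilities repeatedly
Resulting codes:
  A: 10 (length 2)
  B: 111 (length 3)
  C: 00 (length 2)
  D: 01 (length 2)
  E: 110 (length 3)
Average length = Σ p(s) × length(s) = 2.3000 bits


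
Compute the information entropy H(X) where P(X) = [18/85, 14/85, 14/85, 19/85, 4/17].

H(X) = -Σ p(x) log₂ p(x)
  -18/85 × log₂(18/85) = 0.4742
  -14/85 × log₂(14/85) = 0.4286
  -14/85 × log₂(14/85) = 0.4286
  -19/85 × log₂(19/85) = 0.4832
  -4/17 × log₂(4/17) = 0.4912
H(X) = 2.3057 bits


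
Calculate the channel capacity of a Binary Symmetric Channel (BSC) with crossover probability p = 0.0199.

For BSC with error probability p:
C = 1 - H(p) where H(p) is binary entropy
H(0.0199) = -0.0199 × log₂(0.0199) - 0.9801 × log₂(0.9801)
H(p) = 0.1409
C = 1 - 0.1409 = 0.8591 bits/use


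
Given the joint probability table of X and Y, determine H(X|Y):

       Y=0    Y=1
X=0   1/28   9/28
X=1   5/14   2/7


H(X|Y) = Σ_y p(y) H(X|Y=y)
  p(Y=0) = 11/28, H(X|Y=0) = 0.4395
  p(Y=1) = 17/28, H(X|Y=1) = 0.9975
H(X|Y) = 0.3929×0.4395 + 0.6071×0.9975 = 0.7783 bits


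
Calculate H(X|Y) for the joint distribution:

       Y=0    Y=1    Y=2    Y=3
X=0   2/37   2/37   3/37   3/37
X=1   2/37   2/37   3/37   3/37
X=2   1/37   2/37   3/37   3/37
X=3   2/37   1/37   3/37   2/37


H(X|Y) = Σ_y p(y) H(X|Y=y)
  p(Y=0) = 7/37, H(X|Y=0) = 1.9502
  p(Y=1) = 7/37, H(X|Y=1) = 1.9502
  p(Y=2) = 12/37, H(X|Y=2) = 2.0000
  p(Y=3) = 11/37, H(X|Y=3) = 1.9808
H(X|Y) = 0.1892×1.9502 + 0.1892×1.9502 + 0.3243×2.0000 + 0.2973×1.9808 = 1.9755 bits


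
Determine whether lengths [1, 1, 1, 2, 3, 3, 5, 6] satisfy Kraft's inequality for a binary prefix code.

Kraft inequality: Σ 2^(-l_i) ≤ 1 for prefix-free code
Calculating: 2^(-1) + 2^(-1) + 2^(-1) + 2^(-2) + 2^(-3) + 2^(-3) + 2^(-5) + 2^(-6)
= 0.5 + 0.5 + 0.5 + 0.25 + 0.125 + 0.125 + 0.03125 + 0.015625
= 2.0469
Since 2.0469 > 1, prefix-free code does not exist


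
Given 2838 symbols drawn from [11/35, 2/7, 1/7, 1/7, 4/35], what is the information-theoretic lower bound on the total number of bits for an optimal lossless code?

Entropy H = 2.2009 bits/symbol
Minimum bits = H × n = 2.2009 × 2838
= 6246.24 bits


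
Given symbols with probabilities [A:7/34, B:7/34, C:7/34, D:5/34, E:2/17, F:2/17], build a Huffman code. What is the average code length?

Huffman tree construction:
Combine smallest probabilities repeatedly
Resulting codes:
  A: 111 (length 3)
  B: 00 (length 2)
  C: 01 (length 2)
  D: 110 (length 3)
  E: 100 (length 3)
  F: 101 (length 3)
Average length = Σ p(s) × length(s) = 2.5882 bits


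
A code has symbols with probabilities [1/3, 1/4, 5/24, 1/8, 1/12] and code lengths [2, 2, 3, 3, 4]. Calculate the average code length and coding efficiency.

Average length L = Σ p_i × l_i = 2.5000 bits
Entropy H = 2.1735 bits
Efficiency η = H/L × 100% = 86.94%
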